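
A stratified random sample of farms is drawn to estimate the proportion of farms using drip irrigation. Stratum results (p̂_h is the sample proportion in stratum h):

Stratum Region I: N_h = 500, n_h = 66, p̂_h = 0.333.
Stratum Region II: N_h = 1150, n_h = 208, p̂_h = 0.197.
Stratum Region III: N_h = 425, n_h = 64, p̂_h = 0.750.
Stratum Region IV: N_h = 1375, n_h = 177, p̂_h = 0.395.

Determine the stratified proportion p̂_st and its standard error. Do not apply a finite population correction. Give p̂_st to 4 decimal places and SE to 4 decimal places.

p̂_st ≈ 0.3637, SE ≈ 0.0204

N = 3450; stratum weights W_h = N_h/N.
p̂_st = Σ W_h p̂_h = (500·0.333 + 1150·0.197 + 425·0.750 + 1375·0.395)/3450 = 0.36375
V̂(p̂_st) = Σ W_h² p̂_h(1−p̂_h)/(n_h−1):
  stratum Region I: (500/3450)²·0.333·0.667/65 = 7.17726e-05
  stratum Region II: (1150/3450)²·0.197·0.803/207 = 8.4912e-05
  stratum Region III: (425/3450)²·0.750·0.250/63 = 4.51648e-05
  stratum Region IV: (1375/3450)²·0.395·0.605/176 = 0.000215679
V̂(p̂_st) = 0.000417528; SE = √V̂ = 0.0204335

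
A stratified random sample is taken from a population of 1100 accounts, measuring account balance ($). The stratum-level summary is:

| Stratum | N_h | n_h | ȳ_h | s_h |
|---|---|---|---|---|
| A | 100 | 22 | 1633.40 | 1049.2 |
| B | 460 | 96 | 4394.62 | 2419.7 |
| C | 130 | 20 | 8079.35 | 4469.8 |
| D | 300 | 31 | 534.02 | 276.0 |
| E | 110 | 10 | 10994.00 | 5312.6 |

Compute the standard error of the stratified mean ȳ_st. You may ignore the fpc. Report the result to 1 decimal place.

SE(ȳ_st) ≈ 231.2

V̂(ȳ_st) = Σ W_h² s_h²/n_h, with W_h = N_h/N and N = 1100:
  stratum A: (100/1100)²·1049.2²/22 = 413.531
  stratum B: (460/1100)²·2419.7²/96 = 10665.5
  stratum C: (130/1100)²·4469.8²/20 = 13952.4
  stratum D: (300/1100)²·276.0²/31 = 182.774
  stratum E: (110/1100)²·5312.6²/10 = 28223.7
V̂(ȳ_st) = 53437.9
SE(ȳ_st) = √53437.9 = 231.166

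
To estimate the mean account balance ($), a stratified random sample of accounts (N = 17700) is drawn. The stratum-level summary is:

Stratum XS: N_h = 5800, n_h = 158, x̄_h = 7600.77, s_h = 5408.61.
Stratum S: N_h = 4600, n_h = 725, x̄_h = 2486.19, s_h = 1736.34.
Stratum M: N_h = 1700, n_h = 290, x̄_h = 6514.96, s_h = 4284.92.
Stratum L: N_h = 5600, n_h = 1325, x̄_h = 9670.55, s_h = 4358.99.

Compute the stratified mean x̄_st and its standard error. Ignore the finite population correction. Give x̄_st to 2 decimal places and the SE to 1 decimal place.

x̄_st ≈ 6822.12, SE ≈ 148.9

x̄_st = Σ W_h x̄_h = (5800·7600.77 + 4600·2486.19 + 1700·6514.96 + 5600·9670.55)/17700 = 6822.11593
V̂(x̄_st) = Σ W_h² s_h²/n_h, with W_h = N_h/N and N = 17700:
  stratum XS: (5800/17700)²·5408.61²/158 = 19880.3
  stratum S: (4600/17700)²·1736.34²/725 = 280.867
  stratum M: (1700/17700)²·4284.92²/290 = 584.035
  stratum L: (5600/17700)²·4358.99²/1325 = 1435.44
V̂(x̄_st) = 22180.7
SE(x̄_st) = √22180.7 = 148.932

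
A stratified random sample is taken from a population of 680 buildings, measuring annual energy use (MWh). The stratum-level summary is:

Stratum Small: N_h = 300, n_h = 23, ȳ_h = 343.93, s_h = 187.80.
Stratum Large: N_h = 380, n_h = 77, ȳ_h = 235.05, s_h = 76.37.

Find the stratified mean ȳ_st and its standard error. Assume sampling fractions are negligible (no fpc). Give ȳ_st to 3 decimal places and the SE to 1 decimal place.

ȳ_st = Σ W_h ȳ_h = (300·343.93 + 380·235.05)/680 = 283.08529
V̂(ȳ_st) = Σ W_h² s_h²/n_h, with W_h = N_h/N and N = 680:
  stratum Small: (300/680)²·187.80²/23 = 298.461
  stratum Large: (380/680)²·76.37²/77 = 23.654
V̂(ȳ_st) = 322.115
SE(ȳ_st) = √322.115 = 17.9476

ȳ_st ≈ 283.085, SE ≈ 17.9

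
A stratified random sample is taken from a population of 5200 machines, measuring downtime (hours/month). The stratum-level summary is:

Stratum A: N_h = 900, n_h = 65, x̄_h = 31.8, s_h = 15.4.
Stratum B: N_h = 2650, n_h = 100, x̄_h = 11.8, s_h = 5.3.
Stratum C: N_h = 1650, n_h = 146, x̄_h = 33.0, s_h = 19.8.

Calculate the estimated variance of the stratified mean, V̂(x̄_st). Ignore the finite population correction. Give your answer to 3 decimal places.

V̂(x̄_st) = Σ W_h² s_h²/n_h, with W_h = N_h/N and N = 5200:
  stratum A: (900/5200)²·15.4²/65 = 0.109297
  stratum B: (2650/5200)²·5.3²/100 = 0.0729519
  stratum C: (1650/5200)²·19.8²/146 = 0.270358
V̂(x̄_st) = 0.452606

V̂(x̄_st) ≈ 0.453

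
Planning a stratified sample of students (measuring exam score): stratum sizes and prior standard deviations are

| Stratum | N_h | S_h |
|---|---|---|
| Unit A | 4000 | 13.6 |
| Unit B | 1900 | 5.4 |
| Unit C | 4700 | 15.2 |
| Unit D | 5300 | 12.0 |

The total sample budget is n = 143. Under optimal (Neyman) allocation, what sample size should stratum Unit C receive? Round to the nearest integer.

Neyman allocation: n_h = n · N_h S_h / Σ N_i S_i, with n = 143.
  stratum Unit A: N_h·S_h = 4000·13.6 = 54400.00
  stratum Unit B: N_h·S_h = 1900·5.4 = 10260.00
  stratum Unit C: N_h·S_h = 4700·15.2 = 71440.00
  stratum Unit D: N_h·S_h = 5300·12.0 = 63600.00
Σ N_h S_h = 199700.00
n for stratum Unit C = 143·71440.00/199700.00 = 51.156 → 51

51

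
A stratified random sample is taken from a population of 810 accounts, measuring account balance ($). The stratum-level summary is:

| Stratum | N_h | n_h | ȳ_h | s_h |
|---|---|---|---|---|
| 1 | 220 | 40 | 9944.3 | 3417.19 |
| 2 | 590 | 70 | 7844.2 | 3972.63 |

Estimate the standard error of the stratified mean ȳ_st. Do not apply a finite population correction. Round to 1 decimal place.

SE(ȳ_st) ≈ 375.7

V̂(ȳ_st) = Σ W_h² s_h²/n_h, with W_h = N_h/N and N = 810:
  stratum 1: (220/810)²·3417.19²/40 = 21535.4
  stratum 2: (590/810)²·3972.63²/70 = 119617
V̂(ȳ_st) = 141152
SE(ȳ_st) = √141152 = 375.702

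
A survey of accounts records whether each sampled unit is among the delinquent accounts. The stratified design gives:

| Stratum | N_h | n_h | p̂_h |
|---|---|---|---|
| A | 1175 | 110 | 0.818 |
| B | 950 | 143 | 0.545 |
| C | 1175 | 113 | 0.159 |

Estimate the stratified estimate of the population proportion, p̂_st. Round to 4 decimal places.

p̂_st ≈ 0.5048

N = 3300; stratum weights W_h = N_h/N.
p̂_st = Σ W_h p̂_h = (1175·0.818 + 950·0.545 + 1175·0.159)/3300 = 0.50477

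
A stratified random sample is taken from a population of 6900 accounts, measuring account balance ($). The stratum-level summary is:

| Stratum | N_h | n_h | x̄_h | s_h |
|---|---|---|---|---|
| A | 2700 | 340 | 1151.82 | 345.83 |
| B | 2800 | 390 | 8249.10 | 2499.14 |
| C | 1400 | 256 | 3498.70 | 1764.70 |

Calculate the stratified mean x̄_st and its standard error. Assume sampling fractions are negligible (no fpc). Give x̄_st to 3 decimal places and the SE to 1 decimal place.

x̄_st = Σ W_h x̄_h = (2700·1151.82 + 2800·8249.10 + 1400·3498.70)/6900 = 4508.05420
V̂(x̄_st) = Σ W_h² s_h²/n_h, with W_h = N_h/N and N = 6900:
  stratum A: (2700/6900)²·345.83²/340 = 53.8612
  stratum B: (2800/6900)²·2499.14²/390 = 2637.15
  stratum C: (1400/6900)²·1764.70²/256 = 500.795
V̂(x̄_st) = 3191.8
SE(x̄_st) = √3191.8 = 56.496

x̄_st ≈ 4508.054, SE ≈ 56.5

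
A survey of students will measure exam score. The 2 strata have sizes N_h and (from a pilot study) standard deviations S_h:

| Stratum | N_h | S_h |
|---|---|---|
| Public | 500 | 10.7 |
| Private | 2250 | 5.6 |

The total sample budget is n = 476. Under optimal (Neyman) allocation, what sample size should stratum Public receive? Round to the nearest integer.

142

Neyman allocation: n_h = n · N_h S_h / Σ N_i S_i, with n = 476.
  stratum Public: N_h·S_h = 500·10.7 = 5350.00
  stratum Private: N_h·S_h = 2250·5.6 = 12600.00
Σ N_h S_h = 17950.00
n for stratum Public = 476·5350.00/17950.00 = 141.872 → 142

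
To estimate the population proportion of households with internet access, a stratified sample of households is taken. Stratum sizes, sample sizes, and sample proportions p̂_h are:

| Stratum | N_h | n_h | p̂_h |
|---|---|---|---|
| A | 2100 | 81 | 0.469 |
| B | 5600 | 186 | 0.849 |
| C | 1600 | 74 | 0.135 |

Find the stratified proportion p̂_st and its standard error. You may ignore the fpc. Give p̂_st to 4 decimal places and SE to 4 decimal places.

p̂_st ≈ 0.6404, SE ≈ 0.0214

N = 9300; stratum weights W_h = N_h/N.
p̂_st = Σ W_h p̂_h = (2100·0.469 + 5600·0.849 + 1600·0.135)/9300 = 0.64035
V̂(p̂_st) = Σ W_h² p̂_h(1−p̂_h)/(n_h−1):
  stratum A: (2100/9300)²·0.469·0.531/80 = 0.000158727
  stratum B: (5600/9300)²·0.849·0.151/185 = 0.00025126
  stratum C: (1600/9300)²·0.135·0.865/73 = 4.73479e-05
V̂(p̂_st) = 0.000457335; SE = √V̂ = 0.0213854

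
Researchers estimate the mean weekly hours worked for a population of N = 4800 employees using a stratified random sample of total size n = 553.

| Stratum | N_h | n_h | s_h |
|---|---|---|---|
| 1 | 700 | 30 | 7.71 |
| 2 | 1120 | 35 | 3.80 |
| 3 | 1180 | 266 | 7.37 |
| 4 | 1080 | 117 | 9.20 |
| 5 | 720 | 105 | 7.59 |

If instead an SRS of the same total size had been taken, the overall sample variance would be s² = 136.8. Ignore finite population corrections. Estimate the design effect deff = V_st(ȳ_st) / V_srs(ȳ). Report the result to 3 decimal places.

V̂(ȳ_st) = Σ W_h² s_h²/n_h, with W_h = N_h/N and N = 4800:
  stratum 1: (700/4800)²·7.71²/30 = 0.0421406
  stratum 2: (1120/4800)²·3.80²/35 = 0.0224622
  stratum 3: (1180/4800)²·7.37²/266 = 0.0123406
  stratum 4: (1080/4800)²·9.20²/117 = 0.0366231
  stratum 5: (720/4800)²·7.59²/105 = 0.0123446
V_st = 0.125911
V_srs = s²/n = 136.8/553 = 0.247378
deff = V_st / V_srs = 0.125911/0.247378 = 0.5090

deff ≈ 0.509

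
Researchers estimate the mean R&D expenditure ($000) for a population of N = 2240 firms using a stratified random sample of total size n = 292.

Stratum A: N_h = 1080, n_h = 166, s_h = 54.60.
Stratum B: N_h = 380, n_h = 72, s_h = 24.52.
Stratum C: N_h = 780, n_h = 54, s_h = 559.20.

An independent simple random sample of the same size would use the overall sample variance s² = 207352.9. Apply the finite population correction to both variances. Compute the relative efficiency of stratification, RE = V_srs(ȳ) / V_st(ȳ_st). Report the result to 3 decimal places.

RE ≈ 0.940

V̂(ȳ_st) = Σ W_h² (1 − n_h/N_h) s_h²/n_h, with W_h = N_h/N and N = 2240:
  stratum A: (1080/2240)²·(1 − 166/1080)·54.60²/166 = 3.53306
  stratum B: (380/2240)²·(1 − 72/380)·24.52²/72 = 0.194781
  stratum C: (780/2240)²·(1 − 54/780)·559.20²/54 = 653.545
V_st = 657.273
V_srs = (1 − 292/2240)·207352.9/292 = 617.544
Relative efficiency = V_srs / V_st = 617.544/657.273 = 0.9396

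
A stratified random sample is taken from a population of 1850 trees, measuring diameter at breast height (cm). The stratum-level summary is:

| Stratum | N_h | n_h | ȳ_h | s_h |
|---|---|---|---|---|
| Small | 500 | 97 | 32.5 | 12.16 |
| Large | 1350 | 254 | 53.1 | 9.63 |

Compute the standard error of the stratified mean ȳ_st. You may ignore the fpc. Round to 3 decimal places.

V̂(ȳ_st) = Σ W_h² s_h²/n_h, with W_h = N_h/N and N = 1850:
  stratum Small: (500/1850)²·12.16²/97 = 0.11135
  stratum Large: (1350/1850)²·9.63²/254 = 0.194421
V̂(ȳ_st) = 0.305771
SE(ȳ_st) = √0.305771 = 0.552966

SE(ȳ_st) ≈ 0.553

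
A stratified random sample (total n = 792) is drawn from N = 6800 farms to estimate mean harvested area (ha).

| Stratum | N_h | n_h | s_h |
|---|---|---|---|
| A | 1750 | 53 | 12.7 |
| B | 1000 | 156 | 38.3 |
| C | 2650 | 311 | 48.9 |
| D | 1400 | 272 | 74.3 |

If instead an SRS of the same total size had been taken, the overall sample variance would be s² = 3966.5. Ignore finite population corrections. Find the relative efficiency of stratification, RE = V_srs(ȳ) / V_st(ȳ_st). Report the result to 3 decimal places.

RE ≈ 2.059

V̂(ȳ_st) = Σ W_h² s_h²/n_h, with W_h = N_h/N and N = 6800:
  stratum A: (1750/6800)²·12.7²/53 = 0.201553
  stratum B: (1000/6800)²·38.3²/156 = 0.203355
  stratum C: (2650/6800)²·48.9²/311 = 1.1677
  stratum D: (1400/6800)²·74.3²/272 = 0.860294
V_st = 2.4329
V_srs = s²/n = 3966.5/792 = 5.00821
Relative efficiency = V_srs / V_st = 5.00821/2.4329 = 2.0585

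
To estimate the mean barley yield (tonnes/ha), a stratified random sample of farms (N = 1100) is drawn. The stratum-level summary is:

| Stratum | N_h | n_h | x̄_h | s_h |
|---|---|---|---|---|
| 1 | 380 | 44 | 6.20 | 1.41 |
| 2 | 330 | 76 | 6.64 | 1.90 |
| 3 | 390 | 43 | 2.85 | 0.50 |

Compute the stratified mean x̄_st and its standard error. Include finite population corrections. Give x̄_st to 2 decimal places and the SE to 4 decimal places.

x̄_st = Σ W_h x̄_h = (380·6.20 + 330·6.64 + 390·2.85)/1100 = 5.14427
V̂(x̄_st) = Σ W_h² (1 − n_h/N_h) s_h²/n_h, with W_h = N_h/N and N = 1100:
  stratum 1: (380/1100)²·(1 − 44/380)·1.41²/44 = 0.00476786
  stratum 2: (330/1100)²·(1 − 76/330)·1.90²/76 = 0.00329045
  stratum 3: (390/1100)²·(1 − 43/390)·0.50²/43 = 0.00065025
V̂(x̄_st) = 0.00870856
SE(x̄_st) = √0.00870856 = 0.0933197

x̄_st ≈ 5.14, SE ≈ 0.0933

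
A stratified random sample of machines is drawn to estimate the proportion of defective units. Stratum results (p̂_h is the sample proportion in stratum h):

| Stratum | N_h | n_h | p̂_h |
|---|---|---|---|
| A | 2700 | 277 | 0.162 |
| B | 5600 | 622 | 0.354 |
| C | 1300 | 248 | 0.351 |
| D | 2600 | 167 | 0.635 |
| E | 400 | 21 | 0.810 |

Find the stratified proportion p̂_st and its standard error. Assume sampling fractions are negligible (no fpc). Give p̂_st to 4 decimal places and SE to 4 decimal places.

N = 12600; stratum weights W_h = N_h/N.
p̂_st = Σ W_h p̂_h = (2700·0.162 + 5600·0.354 + 1300·0.351 + 2600·0.635 + 400·0.810)/12600 = 0.38501
V̂(p̂_st) = Σ W_h² p̂_h(1−p̂_h)/(n_h−1):
  stratum A: (2700/12600)²·0.162·0.838/276 = 2.25858e-05
  stratum B: (5600/12600)²·0.354·0.646/621 = 7.2741e-05
  stratum C: (1300/12600)²·0.351·0.649/247 = 9.81749e-06
  stratum D: (2600/12600)²·0.635·0.365/166 = 5.94517e-05
  stratum E: (400/12600)²·0.810·0.190/20 = 7.7551e-06
V̂(p̂_st) = 0.000172351; SE = √V̂ = 0.0131283

p̂_st ≈ 0.3850, SE ≈ 0.0131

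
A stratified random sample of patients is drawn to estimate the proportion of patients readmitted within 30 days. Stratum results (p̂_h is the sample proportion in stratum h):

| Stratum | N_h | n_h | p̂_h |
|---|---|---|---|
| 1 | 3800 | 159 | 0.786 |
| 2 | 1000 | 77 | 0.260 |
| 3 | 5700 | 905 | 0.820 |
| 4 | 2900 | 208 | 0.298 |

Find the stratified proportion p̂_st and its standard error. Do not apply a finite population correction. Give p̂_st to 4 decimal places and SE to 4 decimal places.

p̂_st ≈ 0.6556, SE ≈ 0.0133

N = 13400; stratum weights W_h = N_h/N.
p̂_st = Σ W_h p̂_h = (3800·0.786 + 1000·0.260 + 5700·0.820 + 2900·0.298)/13400 = 0.65560
V̂(p̂_st) = Σ W_h² p̂_h(1−p̂_h)/(n_h−1):
  stratum 1: (3800/13400)²·0.786·0.214/158 = 8.56124e-05
  stratum 2: (1000/13400)²·0.260·0.740/76 = 1.40988e-05
  stratum 3: (5700/13400)²·0.820·0.180/904 = 2.95432e-05
  stratum 4: (2900/13400)²·0.298·0.702/207 = 4.73336e-05
V̂(p̂_st) = 0.000176588; SE = √V̂ = 0.0132886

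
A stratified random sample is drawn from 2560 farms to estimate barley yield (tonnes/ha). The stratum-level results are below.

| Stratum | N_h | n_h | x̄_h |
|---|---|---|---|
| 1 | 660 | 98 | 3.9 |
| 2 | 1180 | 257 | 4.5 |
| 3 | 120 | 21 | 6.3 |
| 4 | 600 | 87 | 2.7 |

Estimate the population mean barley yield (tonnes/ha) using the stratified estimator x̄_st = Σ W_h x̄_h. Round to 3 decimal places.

N = Σ N_h = 2560. Stratum weights W_h = N_h/N.
x̄_st = (660·3.9 + 1180·4.5 + 120·6.3 + 600·2.7) / 2560 = 4.00781

x̄_st ≈ 4.008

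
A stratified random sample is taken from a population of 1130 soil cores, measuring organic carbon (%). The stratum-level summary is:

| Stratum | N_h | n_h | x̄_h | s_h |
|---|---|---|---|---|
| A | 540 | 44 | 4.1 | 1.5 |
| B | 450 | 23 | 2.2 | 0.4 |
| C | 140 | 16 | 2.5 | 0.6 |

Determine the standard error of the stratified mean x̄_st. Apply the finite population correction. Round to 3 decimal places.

V̂(x̄_st) = Σ W_h² (1 − n_h/N_h) s_h²/n_h, with W_h = N_h/N and N = 1130:
  stratum A: (540/1130)²·(1 − 44/540)·1.5²/44 = 0.0107263
  stratum B: (450/1130)²·(1 − 23/450)·0.4²/23 = 0.00104683
  stratum C: (140/1130)²·(1 − 16/140)·0.6²/16 = 0.000305897
V̂(x̄_st) = 0.012079
SE(x̄_st) = √0.012079 = 0.109904

SE(x̄_st) ≈ 0.110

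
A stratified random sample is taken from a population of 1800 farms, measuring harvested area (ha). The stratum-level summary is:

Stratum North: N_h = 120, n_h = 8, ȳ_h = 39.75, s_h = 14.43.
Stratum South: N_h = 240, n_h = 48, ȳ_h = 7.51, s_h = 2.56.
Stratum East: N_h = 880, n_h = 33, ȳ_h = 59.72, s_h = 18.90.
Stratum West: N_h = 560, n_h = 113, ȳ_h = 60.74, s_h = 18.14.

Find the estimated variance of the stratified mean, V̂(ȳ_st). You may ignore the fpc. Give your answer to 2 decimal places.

V̂(ȳ_st) = Σ W_h² s_h²/n_h, with W_h = N_h/N and N = 1800:
  stratum North: (120/1800)²·14.43²/8 = 0.11568
  stratum South: (240/1800)²·2.56²/48 = 0.00242726
  stratum East: (880/1800)²·18.90²/33 = 2.5872
  stratum West: (560/1800)²·18.14²/113 = 0.281856
V̂(ȳ_st) = 2.98716

V̂(ȳ_st) ≈ 2.99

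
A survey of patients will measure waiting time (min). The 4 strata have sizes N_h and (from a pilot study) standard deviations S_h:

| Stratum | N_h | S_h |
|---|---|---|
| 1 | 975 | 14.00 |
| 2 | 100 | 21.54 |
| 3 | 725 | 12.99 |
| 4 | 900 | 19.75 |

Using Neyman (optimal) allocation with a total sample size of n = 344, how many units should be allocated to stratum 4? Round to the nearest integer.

Neyman allocation: n_h = n · N_h S_h / Σ N_i S_i, with n = 344.
  stratum 1: N_h·S_h = 975·14.00 = 13650.00
  stratum 2: N_h·S_h = 100·21.54 = 2154.00
  stratum 3: N_h·S_h = 725·12.99 = 9417.75
  stratum 4: N_h·S_h = 900·19.75 = 17775.00
Σ N_h S_h = 42996.75
n for stratum 4 = 344·17775.00/42996.75 = 142.211 → 142

142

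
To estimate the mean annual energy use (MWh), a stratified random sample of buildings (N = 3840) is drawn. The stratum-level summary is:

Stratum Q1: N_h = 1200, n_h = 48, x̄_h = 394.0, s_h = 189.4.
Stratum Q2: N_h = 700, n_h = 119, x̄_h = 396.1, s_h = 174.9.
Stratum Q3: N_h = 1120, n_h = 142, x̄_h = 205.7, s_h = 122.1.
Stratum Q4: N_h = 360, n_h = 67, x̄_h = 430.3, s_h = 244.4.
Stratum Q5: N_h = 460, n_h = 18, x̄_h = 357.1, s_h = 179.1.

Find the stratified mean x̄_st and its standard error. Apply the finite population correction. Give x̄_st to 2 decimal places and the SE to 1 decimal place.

x̄_st ≈ 338.44, SE ≈ 10.8

x̄_st = Σ W_h x̄_h = (1200·394.0 + 700·396.1 + 1120·205.7 + 360·430.3 + 460·357.1)/3840 = 338.44479
V̂(x̄_st) = Σ W_h² (1 − n_h/N_h) s_h²/n_h, with W_h = N_h/N and N = 3840:
  stratum Q1: (1200/3840)²·(1 − 48/1200)·189.4²/48 = 70.0632
  stratum Q2: (700/3840)²·(1 − 119/700)·174.9²/119 = 7.08997
  stratum Q3: (1120/3840)²·(1 − 142/1120)·122.1²/142 = 7.79897
  stratum Q4: (360/3840)²·(1 − 67/360)·244.4²/67 = 6.37728
  stratum Q5: (460/3840)²·(1 − 18/460)·179.1²/18 = 24.5718
V̂(x̄_st) = 115.901
SE(x̄_st) = √115.901 = 10.7657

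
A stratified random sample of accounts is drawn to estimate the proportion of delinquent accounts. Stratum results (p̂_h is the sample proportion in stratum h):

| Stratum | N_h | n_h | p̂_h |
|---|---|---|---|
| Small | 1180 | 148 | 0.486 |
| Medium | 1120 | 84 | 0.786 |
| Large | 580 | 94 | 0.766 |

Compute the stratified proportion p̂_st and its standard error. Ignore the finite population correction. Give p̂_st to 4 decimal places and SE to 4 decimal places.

N = 2880; stratum weights W_h = N_h/N.
p̂_st = Σ W_h p̂_h = (1180·0.486 + 1120·0.786 + 580·0.766)/2880 = 0.65906
V̂(p̂_st) = Σ W_h² p̂_h(1−p̂_h)/(n_h−1):
  stratum Small: (1180/2880)²·0.486·0.514/147 = 0.000285273
  stratum Medium: (1120/2880)²·0.786·0.214/83 = 0.000306485
  stratum Large: (580/2880)²·0.766·0.234/93 = 7.81687e-05
V̂(p̂_st) = 0.000669927; SE = √V̂ = 0.0258829

p̂_st ≈ 0.6591, SE ≈ 0.0259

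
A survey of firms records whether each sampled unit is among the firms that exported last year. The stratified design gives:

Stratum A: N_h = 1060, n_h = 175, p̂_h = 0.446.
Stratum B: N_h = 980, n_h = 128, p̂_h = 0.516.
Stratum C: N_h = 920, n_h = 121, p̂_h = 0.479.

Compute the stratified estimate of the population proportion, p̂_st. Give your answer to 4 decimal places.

N = 2960; stratum weights W_h = N_h/N.
p̂_st = Σ W_h p̂_h = (1060·0.446 + 980·0.516 + 920·0.479)/2960 = 0.47943

p̂_st ≈ 0.4794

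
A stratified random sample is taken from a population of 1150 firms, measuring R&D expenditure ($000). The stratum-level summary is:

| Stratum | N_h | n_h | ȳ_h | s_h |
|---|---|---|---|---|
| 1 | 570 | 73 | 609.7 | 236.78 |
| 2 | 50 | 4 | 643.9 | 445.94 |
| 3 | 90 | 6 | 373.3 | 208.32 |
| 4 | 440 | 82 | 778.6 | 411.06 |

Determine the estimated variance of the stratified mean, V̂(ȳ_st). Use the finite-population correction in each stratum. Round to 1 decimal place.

V̂(ȳ_st) ≈ 537.8

V̂(ȳ_st) = Σ W_h² (1 − n_h/N_h) s_h²/n_h, with W_h = N_h/N and N = 1150:
  stratum 1: (570/1150)²·(1 − 73/570)·236.78²/73 = 164.514
  stratum 2: (50/1150)²·(1 − 4/50)·445.94²/4 = 86.4619
  stratum 3: (90/1150)²·(1 − 6/90)·208.32²/6 = 41.3463
  stratum 4: (440/1150)²·(1 − 82/440)·411.06²/82 = 245.435
V̂(ȳ_st) = 537.757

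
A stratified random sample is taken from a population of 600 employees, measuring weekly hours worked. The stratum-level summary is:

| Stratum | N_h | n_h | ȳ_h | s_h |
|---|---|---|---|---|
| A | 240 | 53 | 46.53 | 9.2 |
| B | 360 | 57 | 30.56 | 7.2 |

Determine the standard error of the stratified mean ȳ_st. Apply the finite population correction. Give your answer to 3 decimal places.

V̂(ȳ_st) = Σ W_h² (1 − n_h/N_h) s_h²/n_h, with W_h = N_h/N and N = 600:
  stratum A: (240/600)²·(1 − 53/240)·9.2²/53 = 0.19909
  stratum B: (360/600)²·(1 − 57/360)·7.2²/57 = 0.275571
V̂(ȳ_st) = 0.474661
SE(ȳ_st) = √0.474661 = 0.688956

SE(ȳ_st) ≈ 0.689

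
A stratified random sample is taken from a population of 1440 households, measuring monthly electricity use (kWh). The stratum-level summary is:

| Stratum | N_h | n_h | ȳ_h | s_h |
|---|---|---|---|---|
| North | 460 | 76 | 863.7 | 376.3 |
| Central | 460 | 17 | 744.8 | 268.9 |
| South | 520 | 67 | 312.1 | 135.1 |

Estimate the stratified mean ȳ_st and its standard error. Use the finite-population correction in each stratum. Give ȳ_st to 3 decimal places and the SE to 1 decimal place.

ȳ_st ≈ 626.529, SE ≈ 24.7

ȳ_st = Σ W_h ȳ_h = (460·863.7 + 460·744.8 + 520·312.1)/1440 = 626.52917
V̂(ȳ_st) = Σ W_h² (1 − n_h/N_h) s_h²/n_h, with W_h = N_h/N and N = 1440:
  stratum North: (460/1440)²·(1 − 76/460)·376.3²/76 = 158.715
  stratum Central: (460/1440)²·(1 − 17/460)·268.9²/17 = 417.993
  stratum South: (520/1440)²·(1 − 67/520)·135.1²/67 = 30.9466
V̂(ȳ_st) = 607.655
SE(ȳ_st) = √607.655 = 24.6507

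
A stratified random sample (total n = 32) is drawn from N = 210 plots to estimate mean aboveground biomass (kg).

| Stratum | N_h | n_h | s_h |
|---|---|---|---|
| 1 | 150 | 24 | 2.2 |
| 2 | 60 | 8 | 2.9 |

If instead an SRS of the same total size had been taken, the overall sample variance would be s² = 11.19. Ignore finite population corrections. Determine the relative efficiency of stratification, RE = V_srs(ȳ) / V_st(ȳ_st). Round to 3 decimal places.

V̂(ȳ_st) = Σ W_h² s_h²/n_h, with W_h = N_h/N and N = 210:
  stratum 1: (150/210)²·2.2²/24 = 0.102891
  stratum 2: (60/210)²·2.9²/8 = 0.0858163
V_st = 0.188707
V_srs = s²/n = 11.19/32 = 0.349687
Relative efficiency = V_srs / V_st = 0.349687/0.188707 = 1.8531

RE ≈ 1.853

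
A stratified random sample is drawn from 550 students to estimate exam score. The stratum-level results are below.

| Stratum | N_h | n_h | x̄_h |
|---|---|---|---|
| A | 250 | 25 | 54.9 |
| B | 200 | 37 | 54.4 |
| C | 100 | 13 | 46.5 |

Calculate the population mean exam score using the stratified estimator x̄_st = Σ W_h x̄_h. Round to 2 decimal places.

x̄_st ≈ 53.19

N = Σ N_h = 550. Stratum weights W_h = N_h/N.
x̄_st = (250·54.9 + 200·54.4 + 100·46.5) / 550 = 53.1909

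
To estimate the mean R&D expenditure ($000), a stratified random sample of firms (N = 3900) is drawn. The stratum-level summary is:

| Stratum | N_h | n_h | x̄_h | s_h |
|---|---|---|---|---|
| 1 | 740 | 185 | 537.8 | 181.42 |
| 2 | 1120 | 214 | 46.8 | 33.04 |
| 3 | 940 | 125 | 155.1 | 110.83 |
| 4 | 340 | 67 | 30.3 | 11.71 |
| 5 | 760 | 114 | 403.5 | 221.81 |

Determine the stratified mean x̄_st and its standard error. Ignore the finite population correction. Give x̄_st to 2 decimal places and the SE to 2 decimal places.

x̄_st ≈ 234.14, SE ≈ 5.38

x̄_st = Σ W_h x̄_h = (740·537.8 + 1120·46.8 + 940·155.1 + 340·30.3 + 760·403.5)/3900 = 234.13949
V̂(x̄_st) = Σ W_h² s_h²/n_h, with W_h = N_h/N and N = 3900:
  stratum 1: (740/3900)²·181.42²/185 = 6.4052
  stratum 2: (1120/3900)²·33.04²/214 = 0.420701
  stratum 3: (940/3900)²·110.83²/125 = 5.70862
  stratum 4: (340/3900)²·11.71²/67 = 0.0155549
  stratum 5: (760/3900)²·221.81²/114 = 16.3891
V̂(x̄_st) = 28.9392
SE(x̄_st) = √28.9392 = 5.37952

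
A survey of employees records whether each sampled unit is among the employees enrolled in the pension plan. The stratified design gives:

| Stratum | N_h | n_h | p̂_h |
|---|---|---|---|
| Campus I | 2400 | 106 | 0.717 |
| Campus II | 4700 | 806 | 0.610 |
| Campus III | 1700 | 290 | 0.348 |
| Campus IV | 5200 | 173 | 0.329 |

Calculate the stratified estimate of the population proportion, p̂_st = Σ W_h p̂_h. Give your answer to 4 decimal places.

p̂_st ≈ 0.4922

N = 14000; stratum weights W_h = N_h/N.
p̂_st = Σ W_h p̂_h = (2400·0.717 + 4700·0.610 + 1700·0.348 + 5200·0.329)/14000 = 0.49216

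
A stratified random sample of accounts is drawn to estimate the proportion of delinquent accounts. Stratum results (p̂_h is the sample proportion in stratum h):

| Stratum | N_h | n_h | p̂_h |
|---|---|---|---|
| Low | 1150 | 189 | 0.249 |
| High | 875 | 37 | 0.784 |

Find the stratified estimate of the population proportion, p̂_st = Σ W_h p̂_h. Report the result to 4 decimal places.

N = 2025; stratum weights W_h = N_h/N.
p̂_st = Σ W_h p̂_h = (1150·0.249 + 875·0.784)/2025 = 0.48017

p̂_st ≈ 0.4802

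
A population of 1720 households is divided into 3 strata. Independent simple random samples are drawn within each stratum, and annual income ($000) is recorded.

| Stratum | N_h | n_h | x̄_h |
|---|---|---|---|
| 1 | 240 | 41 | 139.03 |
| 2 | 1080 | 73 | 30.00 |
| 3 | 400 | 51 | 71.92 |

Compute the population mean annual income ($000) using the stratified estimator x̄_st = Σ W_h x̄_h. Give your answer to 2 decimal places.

x̄_st ≈ 54.96

N = Σ N_h = 1720. Stratum weights W_h = N_h/N.
x̄_st = (240·139.03 + 1080·30.00 + 400·71.92) / 1720 = 54.9623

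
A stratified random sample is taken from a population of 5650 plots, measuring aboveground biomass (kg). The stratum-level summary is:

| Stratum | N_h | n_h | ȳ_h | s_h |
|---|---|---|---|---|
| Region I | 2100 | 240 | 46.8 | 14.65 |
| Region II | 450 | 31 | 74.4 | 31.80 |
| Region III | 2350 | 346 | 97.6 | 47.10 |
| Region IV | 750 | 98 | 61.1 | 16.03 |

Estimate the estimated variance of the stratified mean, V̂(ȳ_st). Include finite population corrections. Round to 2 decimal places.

V̂(ȳ_st) ≈ 1.29

V̂(ȳ_st) = Σ W_h² (1 − n_h/N_h) s_h²/n_h, with W_h = N_h/N and N = 5650:
  stratum Region I: (2100/5650)²·(1 − 240/2100)·14.65²/240 = 0.109421
  stratum Region II: (450/5650)²·(1 − 31/450)·31.80²/31 = 0.192674
  stratum Region III: (2350/5650)²·(1 − 346/2350)·47.10²/346 = 0.945876
  stratum Region IV: (750/5650)²·(1 − 98/750)·16.03²/98 = 0.0401655
V̂(ȳ_st) = 1.28814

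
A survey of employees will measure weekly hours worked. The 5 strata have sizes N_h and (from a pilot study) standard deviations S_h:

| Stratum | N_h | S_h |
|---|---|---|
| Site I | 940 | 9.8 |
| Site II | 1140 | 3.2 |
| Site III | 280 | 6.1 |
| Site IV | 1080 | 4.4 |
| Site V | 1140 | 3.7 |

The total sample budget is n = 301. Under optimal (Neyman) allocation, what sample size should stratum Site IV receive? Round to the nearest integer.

61

Neyman allocation: n_h = n · N_h S_h / Σ N_i S_i, with n = 301.
  stratum Site I: N_h·S_h = 940·9.8 = 9212.00
  stratum Site II: N_h·S_h = 1140·3.2 = 3648.00
  stratum Site III: N_h·S_h = 280·6.1 = 1708.00
  stratum Site IV: N_h·S_h = 1080·4.4 = 4752.00
  stratum Site V: N_h·S_h = 1140·3.7 = 4218.00
Σ N_h S_h = 23538.00
n for stratum Site IV = 301·4752.00/23538.00 = 60.768 → 61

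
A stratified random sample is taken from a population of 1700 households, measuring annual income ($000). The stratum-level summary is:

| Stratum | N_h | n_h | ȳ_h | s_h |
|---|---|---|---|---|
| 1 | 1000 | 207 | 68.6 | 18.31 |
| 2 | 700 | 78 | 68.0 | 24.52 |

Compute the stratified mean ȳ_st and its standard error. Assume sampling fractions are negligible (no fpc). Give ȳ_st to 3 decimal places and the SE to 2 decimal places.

ȳ_st = Σ W_h ȳ_h = (1000·68.6 + 700·68.0)/1700 = 68.35294
V̂(ȳ_st) = Σ W_h² s_h²/n_h, with W_h = N_h/N and N = 1700:
  stratum 1: (1000/1700)²·18.31²/207 = 0.560413
  stratum 2: (700/1700)²·24.52²/78 = 1.30691
V̂(ȳ_st) = 1.86732
SE(ȳ_st) = √1.86732 = 1.3665

ȳ_st ≈ 68.353, SE ≈ 1.37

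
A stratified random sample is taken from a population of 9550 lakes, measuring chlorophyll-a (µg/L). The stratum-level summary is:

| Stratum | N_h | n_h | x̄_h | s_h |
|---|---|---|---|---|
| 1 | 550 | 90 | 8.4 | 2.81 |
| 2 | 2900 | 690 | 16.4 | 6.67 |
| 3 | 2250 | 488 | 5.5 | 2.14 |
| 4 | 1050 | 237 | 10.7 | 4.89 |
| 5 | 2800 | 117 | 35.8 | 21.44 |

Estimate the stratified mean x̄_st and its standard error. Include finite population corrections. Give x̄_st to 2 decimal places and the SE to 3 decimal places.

x̄_st = Σ W_h x̄_h = (550·8.4 + 2900·16.4 + 2250·5.5 + 1050·10.7 + 2800·35.8)/9550 = 18.43246
V̂(x̄_st) = Σ W_h² (1 − n_h/N_h) s_h²/n_h, with W_h = N_h/N and N = 9550:
  stratum 1: (550/9550)²·(1 − 90/550)·2.81²/90 = 0.000243379
  stratum 2: (2900/9550)²·(1 − 690/2900)·6.67²/690 = 0.00453092
  stratum 3: (2250/9550)²·(1 − 488/2250)·2.14²/488 = 0.000407934
  stratum 4: (1050/9550)²·(1 − 237/1050)·4.89²/237 = 0.000944371
  stratum 5: (2800/9550)²·(1 − 117/2800)·21.44²/117 = 0.32362
V̂(x̄_st) = 0.329747
SE(x̄_st) = √0.329747 = 0.574236

x̄_st ≈ 18.43, SE ≈ 0.574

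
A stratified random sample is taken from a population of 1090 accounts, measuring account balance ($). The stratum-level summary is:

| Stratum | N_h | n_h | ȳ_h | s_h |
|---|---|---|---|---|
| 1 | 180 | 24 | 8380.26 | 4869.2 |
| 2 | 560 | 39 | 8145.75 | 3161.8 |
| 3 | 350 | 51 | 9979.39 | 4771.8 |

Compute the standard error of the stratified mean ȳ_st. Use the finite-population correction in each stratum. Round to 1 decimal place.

V̂(ȳ_st) = Σ W_h² (1 − n_h/N_h) s_h²/n_h, with W_h = N_h/N and N = 1090:
  stratum 1: (180/1090)²·(1 − 24/180)·4869.2²/24 = 23347.9
  stratum 2: (560/1090)²·(1 − 39/560)·3161.8²/39 = 62947.3
  stratum 3: (350/1090)²·(1 − 51/350)·4771.8²/51 = 39326.1
V̂(ȳ_st) = 125621
SE(ȳ_st) = √125621 = 354.431

SE(ȳ_st) ≈ 354.4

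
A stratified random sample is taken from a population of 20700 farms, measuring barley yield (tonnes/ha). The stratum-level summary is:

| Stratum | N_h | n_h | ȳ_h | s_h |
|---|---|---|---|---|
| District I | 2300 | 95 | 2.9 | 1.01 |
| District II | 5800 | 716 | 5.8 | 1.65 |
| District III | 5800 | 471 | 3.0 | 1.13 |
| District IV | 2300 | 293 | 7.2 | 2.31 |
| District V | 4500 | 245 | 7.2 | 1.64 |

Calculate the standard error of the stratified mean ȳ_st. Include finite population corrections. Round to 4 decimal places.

V̂(ȳ_st) = Σ W_h² (1 − n_h/N_h) s_h²/n_h, with W_h = N_h/N and N = 20700:
  stratum District I: (2300/20700)²·(1 − 95/2300)·1.01²/95 = 0.000127091
  stratum District II: (5800/20700)²·(1 − 716/5800)·1.65²/716 = 0.000261666
  stratum District III: (5800/20700)²·(1 − 471/5800)·1.13²/471 = 0.000195555
  stratum District IV: (2300/20700)²·(1 − 293/2300)·2.31²/293 = 0.000196196
  stratum District V: (4500/20700)²·(1 − 245/4500)·1.64²/245 = 0.000490561
V̂(ȳ_st) = 0.00127107
SE(ȳ_st) = √0.00127107 = 0.0356521

SE(ȳ_st) ≈ 0.0357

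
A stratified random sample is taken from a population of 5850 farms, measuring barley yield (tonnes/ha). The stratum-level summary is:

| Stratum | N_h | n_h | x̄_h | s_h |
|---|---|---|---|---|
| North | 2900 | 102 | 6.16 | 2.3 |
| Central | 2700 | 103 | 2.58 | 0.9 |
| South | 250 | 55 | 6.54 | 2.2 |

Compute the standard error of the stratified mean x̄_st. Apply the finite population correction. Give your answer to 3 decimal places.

SE(x̄_st) ≈ 0.118

V̂(x̄_st) = Σ W_h² (1 − n_h/N_h) s_h²/n_h, with W_h = N_h/N and N = 5850:
  stratum North: (2900/5850)²·(1 − 102/2900)·2.3²/102 = 0.0122967
  stratum Central: (2700/5850)²·(1 − 103/2700)·0.9²/103 = 0.00161128
  stratum South: (250/5850)²·(1 − 55/250)·2.2²/55 = 0.000125356
V̂(x̄_st) = 0.0140334
SE(x̄_st) = √0.0140334 = 0.118463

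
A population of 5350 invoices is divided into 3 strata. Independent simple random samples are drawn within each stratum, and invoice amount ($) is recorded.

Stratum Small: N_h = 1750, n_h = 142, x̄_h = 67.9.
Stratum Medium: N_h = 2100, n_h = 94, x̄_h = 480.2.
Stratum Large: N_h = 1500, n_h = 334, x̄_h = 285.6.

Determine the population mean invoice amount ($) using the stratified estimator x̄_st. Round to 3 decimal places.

x̄_st ≈ 290.775

N = Σ N_h = 5350. Stratum weights W_h = N_h/N.
x̄_st = (1750·67.9 + 2100·480.2 + 1500·285.6) / 5350 = 290.77477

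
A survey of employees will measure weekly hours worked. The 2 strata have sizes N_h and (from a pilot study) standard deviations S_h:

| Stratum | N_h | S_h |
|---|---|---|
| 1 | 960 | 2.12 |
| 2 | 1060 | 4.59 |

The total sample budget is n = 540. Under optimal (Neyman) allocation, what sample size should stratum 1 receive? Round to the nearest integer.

159

Neyman allocation: n_h = n · N_h S_h / Σ N_i S_i, with n = 540.
  stratum 1: N_h·S_h = 960·2.12 = 2035.20
  stratum 2: N_h·S_h = 1060·4.59 = 4865.40
Σ N_h S_h = 6900.60
n for stratum 1 = 540·2035.20/6900.60 = 159.263 → 159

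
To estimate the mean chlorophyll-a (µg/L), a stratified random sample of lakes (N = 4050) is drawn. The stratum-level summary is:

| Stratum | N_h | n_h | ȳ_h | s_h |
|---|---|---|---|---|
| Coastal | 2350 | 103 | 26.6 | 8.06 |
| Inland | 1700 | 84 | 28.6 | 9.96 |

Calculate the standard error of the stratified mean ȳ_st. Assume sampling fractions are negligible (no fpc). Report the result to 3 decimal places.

SE(ȳ_st) ≈ 0.648

V̂(ȳ_st) = Σ W_h² s_h²/n_h, with W_h = N_h/N and N = 4050:
  stratum Coastal: (2350/4050)²·8.06²/103 = 0.212353
  stratum Inland: (1700/4050)²·9.96²/84 = 0.208078
V̂(ȳ_st) = 0.420432
SE(ȳ_st) = √0.420432 = 0.648407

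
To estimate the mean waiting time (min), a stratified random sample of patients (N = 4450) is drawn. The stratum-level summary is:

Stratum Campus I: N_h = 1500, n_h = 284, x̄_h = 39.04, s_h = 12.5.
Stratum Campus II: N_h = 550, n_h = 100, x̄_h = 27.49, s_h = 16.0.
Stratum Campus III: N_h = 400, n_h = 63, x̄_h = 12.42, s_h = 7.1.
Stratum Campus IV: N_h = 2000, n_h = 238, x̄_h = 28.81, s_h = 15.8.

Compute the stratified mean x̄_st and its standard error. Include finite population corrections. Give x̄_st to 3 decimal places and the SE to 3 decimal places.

x̄_st ≈ 30.622, SE ≈ 0.524

x̄_st = Σ W_h x̄_h = (1500·39.04 + 550·27.49 + 400·12.42 + 2000·28.81)/4450 = 30.62191
V̂(x̄_st) = Σ W_h² (1 − n_h/N_h) s_h²/n_h, with W_h = N_h/N and N = 4450:
  stratum Campus I: (1500/4450)²·(1 − 284/1500)·12.5²/284 = 0.0506765
  stratum Campus II: (550/4450)²·(1 − 100/550)·16.0²/100 = 0.031996
  stratum Campus III: (400/4450)²·(1 − 63/400)·7.1²/63 = 0.00544686
  stratum Campus IV: (2000/4450)²·(1 − 238/2000)·15.8²/238 = 0.186661
V̂(x̄_st) = 0.27478
SE(x̄_st) = √0.27478 = 0.524195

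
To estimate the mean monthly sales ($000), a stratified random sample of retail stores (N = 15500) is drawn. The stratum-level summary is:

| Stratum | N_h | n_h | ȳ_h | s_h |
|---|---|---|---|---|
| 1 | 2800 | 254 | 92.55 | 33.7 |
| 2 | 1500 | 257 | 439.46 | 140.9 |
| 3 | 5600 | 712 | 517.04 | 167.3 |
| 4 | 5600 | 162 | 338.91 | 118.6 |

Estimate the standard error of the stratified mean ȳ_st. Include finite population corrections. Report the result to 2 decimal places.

SE(ȳ_st) ≈ 4.03

V̂(ȳ_st) = Σ W_h² (1 − n_h/N_h) s_h²/n_h, with W_h = N_h/N and N = 15500:
  stratum 1: (2800/15500)²·(1 − 254/2800)·33.7²/254 = 0.132672
  stratum 2: (1500/15500)²·(1 − 257/1500)·140.9²/257 = 0.599498
  stratum 3: (5600/15500)²·(1 − 712/5600)·167.3²/712 = 4.47886
  stratum 4: (5600/15500)²·(1 − 162/5600)·118.6²/162 = 11.0057
V̂(ȳ_st) = 16.2167
SE(ȳ_st) = √16.2167 = 4.027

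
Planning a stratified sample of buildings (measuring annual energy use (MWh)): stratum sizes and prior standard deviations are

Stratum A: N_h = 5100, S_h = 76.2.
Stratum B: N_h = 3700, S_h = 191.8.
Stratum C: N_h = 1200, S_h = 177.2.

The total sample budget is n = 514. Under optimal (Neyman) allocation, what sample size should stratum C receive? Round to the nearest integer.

83

Neyman allocation: n_h = n · N_h S_h / Σ N_i S_i, with n = 514.
  stratum A: N_h·S_h = 5100·76.2 = 388620.00
  stratum B: N_h·S_h = 3700·191.8 = 709660.00
  stratum C: N_h·S_h = 1200·177.2 = 212640.00
Σ N_h S_h = 1310920.00
n for stratum C = 514·212640.00/1310920.00 = 83.374 → 83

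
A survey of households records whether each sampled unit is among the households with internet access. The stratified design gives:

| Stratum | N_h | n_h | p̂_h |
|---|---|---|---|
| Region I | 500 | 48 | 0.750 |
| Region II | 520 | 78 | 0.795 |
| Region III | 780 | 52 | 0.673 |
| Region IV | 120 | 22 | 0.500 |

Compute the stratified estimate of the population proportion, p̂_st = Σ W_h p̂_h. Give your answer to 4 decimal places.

N = 1920; stratum weights W_h = N_h/N.
p̂_st = Σ W_h p̂_h = (500·0.750 + 520·0.795 + 780·0.673 + 120·0.500)/1920 = 0.71528

p̂_st ≈ 0.7153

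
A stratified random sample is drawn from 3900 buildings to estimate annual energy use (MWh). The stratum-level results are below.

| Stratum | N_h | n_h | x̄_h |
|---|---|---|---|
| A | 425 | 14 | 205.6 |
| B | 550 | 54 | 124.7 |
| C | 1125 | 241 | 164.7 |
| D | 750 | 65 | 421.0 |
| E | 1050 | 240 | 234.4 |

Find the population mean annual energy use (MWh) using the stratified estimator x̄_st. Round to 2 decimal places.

x̄_st ≈ 231.57

N = Σ N_h = 3900. Stratum weights W_h = N_h/N.
x̄_st = (425·205.6 + 550·124.7 + 1125·164.7 + 750·421.0 + 1050·234.4) / 3900 = 231.5699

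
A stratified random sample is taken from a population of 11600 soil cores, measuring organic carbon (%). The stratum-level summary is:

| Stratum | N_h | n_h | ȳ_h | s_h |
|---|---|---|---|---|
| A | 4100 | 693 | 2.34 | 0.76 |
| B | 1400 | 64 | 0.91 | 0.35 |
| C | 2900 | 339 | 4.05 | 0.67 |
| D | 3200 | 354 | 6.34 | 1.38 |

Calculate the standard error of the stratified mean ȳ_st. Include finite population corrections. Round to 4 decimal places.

SE(ȳ_st) ≈ 0.0235

V̂(ȳ_st) = Σ W_h² (1 − n_h/N_h) s_h²/n_h, with W_h = N_h/N and N = 11600:
  stratum A: (4100/11600)²·(1 − 693/4100)·0.76²/693 = 8.65235e-05
  stratum B: (1400/11600)²·(1 − 64/1400)·0.35²/64 = 2.66057e-05
  stratum C: (2900/11600)²·(1 − 339/2900)·0.67²/339 = 7.30872e-05
  stratum D: (3200/11600)²·(1 − 354/3200)·1.38²/354 = 0.000364103
V̂(ȳ_st) = 0.000550319
SE(ȳ_st) = √0.000550319 = 0.0234589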